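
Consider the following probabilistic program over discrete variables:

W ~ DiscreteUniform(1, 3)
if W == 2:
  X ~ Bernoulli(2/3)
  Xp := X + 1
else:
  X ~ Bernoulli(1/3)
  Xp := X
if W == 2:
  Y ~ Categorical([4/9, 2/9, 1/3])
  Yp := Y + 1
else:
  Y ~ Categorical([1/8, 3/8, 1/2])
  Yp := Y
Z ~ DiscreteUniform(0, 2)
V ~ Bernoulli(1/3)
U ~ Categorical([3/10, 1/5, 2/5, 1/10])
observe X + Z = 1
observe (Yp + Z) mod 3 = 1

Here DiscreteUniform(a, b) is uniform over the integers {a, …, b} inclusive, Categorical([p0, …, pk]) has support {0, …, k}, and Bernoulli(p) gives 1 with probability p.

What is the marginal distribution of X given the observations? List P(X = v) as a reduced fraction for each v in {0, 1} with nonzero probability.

Enumerate traces; 48 have nonzero weight after conditioning:
  (W=1, X=0, Y=0, Z=1, V=0, U=0) weight 1/540
  (W=1, X=0, Y=0, Z=1, V=0, U=1) weight 1/810
  (W=1, X=0, Y=0, Z=1, V=0, U=2) weight 1/405
  (W=1, X=0, Y=0, Z=1, V=0, U=3) weight 1/1620
  (W=1, X=0, Y=0, Z=1, V=1, U=0) weight 1/1080
  (W=1, X=0, Y=0, Z=1, V=1, U=1) weight 1/1620
  (W=1, X=0, Y=0, Z=1, V=1, U=2) weight 1/810
  (W=1, X=0, Y=0, Z=1, V=1, U=3) weight 1/3240
  (W=1, X=1, Y=1, Z=0, V=0, U=0) weight 1/360
  … 39 more
Group by X:
  weight(X=0) = 5/162
  weight(X=1) = 59/972
Total weight = 5/162 + 59/972 = 89/972
P(X=0 | obs) = 5/162 / 89/972 = 30/89
P(X=1 | obs) = 59/972 / 89/972 = 59/89

P(X=0) = 30/89, P(X=1) = 59/89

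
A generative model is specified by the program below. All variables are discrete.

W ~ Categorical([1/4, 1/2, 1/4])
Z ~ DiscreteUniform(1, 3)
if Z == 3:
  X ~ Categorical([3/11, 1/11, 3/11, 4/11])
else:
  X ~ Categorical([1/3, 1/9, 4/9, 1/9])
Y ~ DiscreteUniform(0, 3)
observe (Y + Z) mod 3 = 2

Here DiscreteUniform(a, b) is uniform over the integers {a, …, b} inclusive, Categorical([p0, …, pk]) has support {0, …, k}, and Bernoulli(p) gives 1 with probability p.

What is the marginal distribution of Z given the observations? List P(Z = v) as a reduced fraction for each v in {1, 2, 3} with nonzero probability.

Enumerate traces; 48 have nonzero weight after conditioning:
  (W=0, Z=1, X=0, Y=1) weight 1/144
  (W=0, Z=1, X=1, Y=1) weight 1/432
  (W=0, Z=1, X=2, Y=1) weight 1/108
  (W=0, Z=1, X=3, Y=1) weight 1/432
  (W=0, Z=2, X=0, Y=0) weight 1/144
  (W=0, Z=2, X=0, Y=3) weight 1/144
  (W=0, Z=2, X=1, Y=0) weight 1/432
  (W=0, Z=2, X=1, Y=3) weight 1/432
  (W=0, Z=3, X=0, Y=2) weight 1/176
  … 39 more
Group by Z:
  weight(Z=1) = 1/12
  weight(Z=2) = 1/6
  weight(Z=3) = 1/12
Total weight = 1/12 + 1/6 + 1/12 = 1/3
P(Z=1 | obs) = 1/12 / 1/3 = 1/4
P(Z=2 | obs) = 1/6 / 1/3 = 1/2
P(Z=3 | obs) = 1/12 / 1/3 = 1/4

P(Z=1) = 1/4, P(Z=2) = 1/2, P(Z=3) = 1/4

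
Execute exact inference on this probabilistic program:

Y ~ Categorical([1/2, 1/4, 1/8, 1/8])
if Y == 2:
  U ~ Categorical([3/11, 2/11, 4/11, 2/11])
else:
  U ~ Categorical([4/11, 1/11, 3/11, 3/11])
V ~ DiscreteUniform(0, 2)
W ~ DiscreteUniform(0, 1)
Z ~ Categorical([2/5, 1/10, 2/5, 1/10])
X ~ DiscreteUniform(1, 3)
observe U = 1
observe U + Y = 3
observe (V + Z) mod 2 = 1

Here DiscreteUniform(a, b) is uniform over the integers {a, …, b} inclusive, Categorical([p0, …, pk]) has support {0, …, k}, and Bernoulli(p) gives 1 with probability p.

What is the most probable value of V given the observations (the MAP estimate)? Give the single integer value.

argmax_v P(V = v | obs) = 1

Enumerate traces; 36 have nonzero weight after conditioning:
  (Y=2, U=1, V=0, W=0, Z=1, X=1) weight 1/7920
  (Y=2, U=1, V=0, W=0, Z=1, X=2) weight 1/7920
  (Y=2, U=1, V=0, W=0, Z=1, X=3) weight 1/7920
  (Y=2, U=1, V=0, W=0, Z=3, X=1) weight 1/7920
  (Y=2, U=1, V=0, W=0, Z=3, X=2) weight 1/7920
  (Y=2, U=1, V=0, W=0, Z=3, X=3) weight 1/7920
  (Y=2, U=1, V=0, W=1, Z=1, X=1) weight 1/7920
  (Y=2, U=1, V=0, W=1, Z=1, X=2) weight 1/7920
  (Y=2, U=1, V=1, W=0, Z=0, X=1) weight 1/1980
  (Y=2, U=1, V=2, W=0, Z=1, X=1) weight 1/7920
  … 26 more
Group by V:
  weight(V=0) = 1/660
  weight(V=1) = 1/165
  weight(V=2) = 1/660
Total weight = 1/660 + 1/165 + 1/660 = 1/110
P(V=0 | obs) = 1/660 / 1/110 = 1/6
P(V=1 | obs) = 1/165 / 1/110 = 2/3
P(V=2 | obs) = 1/660 / 1/110 = 1/6
argmax = 1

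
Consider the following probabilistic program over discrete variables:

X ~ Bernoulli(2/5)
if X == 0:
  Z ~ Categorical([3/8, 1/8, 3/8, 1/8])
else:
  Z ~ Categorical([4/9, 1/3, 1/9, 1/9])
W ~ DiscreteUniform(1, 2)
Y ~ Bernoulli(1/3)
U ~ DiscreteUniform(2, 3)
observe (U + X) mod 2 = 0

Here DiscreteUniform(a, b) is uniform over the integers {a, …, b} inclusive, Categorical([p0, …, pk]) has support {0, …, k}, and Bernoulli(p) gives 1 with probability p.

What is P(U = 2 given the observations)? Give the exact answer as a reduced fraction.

P(U = 2 | obs) = 3/5

Enumerate traces; 32 have nonzero weight after conditioning:
  (X=0, Z=0, W=1, Y=0, U=2) weight 3/80
  (X=0, Z=0, W=1, Y=1, U=2) weight 3/160
  (X=0, Z=0, W=2, Y=0, U=2) weight 3/80
  (X=0, Z=0, W=2, Y=1, U=2) weight 3/160
  (X=0, Z=1, W=1, Y=0, U=2) weight 1/80
  (X=0, Z=1, W=1, Y=1, U=2) weight 1/160
  (X=0, Z=1, W=2, Y=0, U=2) weight 1/80
  (X=0, Z=1, W=2, Y=1, U=2) weight 1/160
  (X=1, Z=0, W=1, Y=0, U=3) weight 4/135
  … 23 more
Group by U:
  weight(U=2) = 3/10
  weight(U=3) = 1/5
Total weight = 3/10 + 1/5 = 1/2
P(U=2 | obs) = 3/10 / 1/2 = 3/5
P(U=3 | obs) = 1/5 / 1/2 = 2/5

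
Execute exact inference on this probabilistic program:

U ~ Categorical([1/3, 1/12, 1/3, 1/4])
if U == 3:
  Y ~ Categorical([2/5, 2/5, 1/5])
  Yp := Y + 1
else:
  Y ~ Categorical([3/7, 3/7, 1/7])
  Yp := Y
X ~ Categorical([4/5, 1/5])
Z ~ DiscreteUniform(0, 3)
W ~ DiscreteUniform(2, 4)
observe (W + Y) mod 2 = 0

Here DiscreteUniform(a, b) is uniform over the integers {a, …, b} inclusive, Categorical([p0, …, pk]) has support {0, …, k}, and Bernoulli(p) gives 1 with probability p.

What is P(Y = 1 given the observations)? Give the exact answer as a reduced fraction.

P(Y = 1 | obs) = 59/221

Enumerate traces; 160 have nonzero weight after conditioning:
  (U=0, Y=0, X=0, Z=0, W=2) weight 1/105
  (U=0, Y=0, X=0, Z=0, W=4) weight 1/105
  (U=0, Y=0, X=0, Z=1, W=2) weight 1/105
  (U=0, Y=0, X=0, Z=1, W=4) weight 1/105
  (U=0, Y=0, X=0, Z=2, W=2) weight 1/105
  (U=0, Y=0, X=0, Z=2, W=4) weight 1/105
  (U=0, Y=0, X=0, Z=3, W=2) weight 1/105
  (U=0, Y=0, X=0, Z=3, W=4) weight 1/105
  (U=0, Y=1, X=0, Z=0, W=3) weight 1/105
  (U=0, Y=2, X=0, Z=0, W=2) weight 1/315
  … 150 more
Group by Y:
  weight(Y=0) = 59/210
  weight(Y=1) = 59/420
  weight(Y=2) = 11/105
Total weight = 59/210 + 59/420 + 11/105 = 221/420
P(Y=0 | obs) = 59/210 / 221/420 = 118/221
P(Y=1 | obs) = 59/420 / 221/420 = 59/221
P(Y=2 | obs) = 11/105 / 221/420 = 44/221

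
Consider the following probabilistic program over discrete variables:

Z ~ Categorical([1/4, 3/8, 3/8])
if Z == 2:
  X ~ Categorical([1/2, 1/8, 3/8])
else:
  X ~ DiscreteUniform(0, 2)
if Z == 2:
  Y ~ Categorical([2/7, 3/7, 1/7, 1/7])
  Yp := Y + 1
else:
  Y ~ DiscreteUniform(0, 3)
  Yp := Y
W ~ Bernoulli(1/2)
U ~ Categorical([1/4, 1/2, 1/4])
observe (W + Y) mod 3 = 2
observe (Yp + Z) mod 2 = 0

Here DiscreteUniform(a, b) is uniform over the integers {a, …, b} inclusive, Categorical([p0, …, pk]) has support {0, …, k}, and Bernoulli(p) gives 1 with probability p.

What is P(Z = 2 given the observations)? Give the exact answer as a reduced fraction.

P(Z = 2 | obs) = 36/71

Enumerate traces; 27 have nonzero weight after conditioning:
  (Z=0, X=0, Y=2, W=0, U=0) weight 1/384
  (Z=0, X=0, Y=2, W=0, U=1) weight 1/192
  (Z=0, X=0, Y=2, W=0, U=2) weight 1/384
  (Z=0, X=1, Y=2, W=0, U=0) weight 1/384
  (Z=0, X=1, Y=2, W=0, U=1) weight 1/192
  (Z=0, X=1, Y=2, W=0, U=2) weight 1/384
  (Z=0, X=2, Y=2, W=0, U=0) weight 1/384
  (Z=0, X=2, Y=2, W=0, U=1) weight 1/192
  (Z=1, X=0, Y=1, W=1, U=0) weight 1/256
  (Z=2, X=0, Y=1, W=1, U=0) weight 9/896
  … 17 more
Group by Z:
  weight(Z=0) = 1/32
  weight(Z=1) = 3/64
  weight(Z=2) = 9/112
Total weight = 1/32 + 3/64 + 9/112 = 71/448
P(Z=0 | obs) = 1/32 / 71/448 = 14/71
P(Z=1 | obs) = 3/64 / 71/448 = 21/71
P(Z=2 | obs) = 9/112 / 71/448 = 36/71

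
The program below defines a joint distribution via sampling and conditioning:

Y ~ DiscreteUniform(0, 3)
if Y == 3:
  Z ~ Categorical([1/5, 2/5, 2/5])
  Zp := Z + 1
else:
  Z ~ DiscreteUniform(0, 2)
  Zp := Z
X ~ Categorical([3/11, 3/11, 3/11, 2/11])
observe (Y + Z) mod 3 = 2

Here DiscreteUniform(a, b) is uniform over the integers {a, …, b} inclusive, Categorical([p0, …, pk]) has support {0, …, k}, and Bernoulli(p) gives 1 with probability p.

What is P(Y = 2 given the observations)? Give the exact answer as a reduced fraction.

Enumerate traces; 16 have nonzero weight after conditioning:
  (Y=0, Z=2, X=0) weight 1/44
  (Y=0, Z=2, X=1) weight 1/44
  (Y=0, Z=2, X=2) weight 1/44
  (Y=0, Z=2, X=3) weight 1/66
  (Y=1, Z=1, X=0) weight 1/44
  (Y=1, Z=1, X=1) weight 1/44
  (Y=1, Z=1, X=2) weight 1/44
  (Y=1, Z=1, X=3) weight 1/66
  (Y=2, Z=0, X=0) weight 1/44
  (Y=3, Z=2, X=0) weight 3/110
  … 6 more
Group by Y:
  weight(Y=0) = 1/12
  weight(Y=1) = 1/12
  weight(Y=2) = 1/12
  weight(Y=3) = 1/10
Total weight = 1/12 + 1/12 + 1/12 + 1/10 = 7/20
P(Y=0 | obs) = 1/12 / 7/20 = 5/21
P(Y=1 | obs) = 1/12 / 7/20 = 5/21
P(Y=2 | obs) = 1/12 / 7/20 = 5/21
P(Y=3 | obs) = 1/10 / 7/20 = 2/7

P(Y = 2 | obs) = 5/21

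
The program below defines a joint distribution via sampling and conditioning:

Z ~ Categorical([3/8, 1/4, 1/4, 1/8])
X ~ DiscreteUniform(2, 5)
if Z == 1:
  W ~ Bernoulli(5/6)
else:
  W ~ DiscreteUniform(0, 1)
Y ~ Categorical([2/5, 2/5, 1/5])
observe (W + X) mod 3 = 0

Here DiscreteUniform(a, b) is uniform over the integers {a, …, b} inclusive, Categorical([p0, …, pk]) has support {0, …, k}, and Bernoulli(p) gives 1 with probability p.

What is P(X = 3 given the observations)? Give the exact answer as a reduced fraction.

Enumerate traces; 36 have nonzero weight after conditioning:
  (Z=0, X=2, W=1, Y=0) weight 3/160
  (Z=0, X=2, W=1, Y=1) weight 3/160
  (Z=0, X=2, W=1, Y=2) weight 3/320
  (Z=0, X=3, W=0, Y=0) weight 3/160
  (Z=0, X=3, W=0, Y=1) weight 3/160
  (Z=0, X=3, W=0, Y=2) weight 3/320
  (Z=0, X=5, W=1, Y=0) weight 3/160
  (Z=0, X=5, W=1, Y=1) weight 3/160
  … 28 more
Group by X:
  weight(X=2) = 7/48
  weight(X=3) = 5/48
  weight(X=5) = 7/48
Total weight = 7/48 + 5/48 + 7/48 = 19/48
P(X=2 | obs) = 7/48 / 19/48 = 7/19
P(X=3 | obs) = 5/48 / 19/48 = 5/19
P(X=5 | obs) = 7/48 / 19/48 = 7/19

P(X = 3 | obs) = 5/19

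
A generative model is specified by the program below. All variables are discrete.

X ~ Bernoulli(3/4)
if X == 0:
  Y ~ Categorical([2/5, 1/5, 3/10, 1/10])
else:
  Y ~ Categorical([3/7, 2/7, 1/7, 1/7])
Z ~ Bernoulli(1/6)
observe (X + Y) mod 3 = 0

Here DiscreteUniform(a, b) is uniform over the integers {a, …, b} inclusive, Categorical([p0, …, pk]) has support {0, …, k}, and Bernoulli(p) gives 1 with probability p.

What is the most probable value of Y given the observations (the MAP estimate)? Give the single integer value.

Enumerate traces; 6 have nonzero weight after conditioning:
  (X=0, Y=0, Z=0) weight 1/12
  (X=0, Y=0, Z=1) weight 1/60
  (X=0, Y=3, Z=0) weight 1/48
  (X=0, Y=3, Z=1) weight 1/240
  (X=1, Y=2, Z=0) weight 5/56
  (X=1, Y=2, Z=1) weight 1/56
Group by Y:
  weight(Y=0) = 1/10
  weight(Y=2) = 3/28
  weight(Y=3) = 1/40
Total weight = 1/10 + 3/28 + 1/40 = 13/56
P(Y=0 | obs) = 1/10 / 13/56 = 28/65
P(Y=2 | obs) = 3/28 / 13/56 = 6/13
P(Y=3 | obs) = 1/40 / 13/56 = 7/65
argmax = 2

argmax_v P(Y = v | obs) = 2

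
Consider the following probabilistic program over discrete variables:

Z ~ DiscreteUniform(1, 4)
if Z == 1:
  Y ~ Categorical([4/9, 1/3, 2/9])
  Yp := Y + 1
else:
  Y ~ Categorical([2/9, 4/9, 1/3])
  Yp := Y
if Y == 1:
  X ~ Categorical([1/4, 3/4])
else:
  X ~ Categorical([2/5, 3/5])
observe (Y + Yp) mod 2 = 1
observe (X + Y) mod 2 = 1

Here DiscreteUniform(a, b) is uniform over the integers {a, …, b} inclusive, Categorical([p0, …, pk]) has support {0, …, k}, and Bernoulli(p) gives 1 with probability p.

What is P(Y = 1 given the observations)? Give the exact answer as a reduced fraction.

P(Y = 1 | obs) = 5/29

Enumerate traces; 3 have nonzero weight after conditioning:
  (Z=1, Y=0, X=1) weight 1/15
  (Z=1, Y=1, X=0) weight 1/48
  (Z=1, Y=2, X=1) weight 1/30
Group by Y:
  weight(Y=0) = 1/15
  weight(Y=1) = 1/48
  weight(Y=2) = 1/30
Total weight = 1/15 + 1/48 + 1/30 = 29/240
P(Y=0 | obs) = 1/15 / 29/240 = 16/29
P(Y=1 | obs) = 1/48 / 29/240 = 5/29
P(Y=2 | obs) = 1/30 / 29/240 = 8/29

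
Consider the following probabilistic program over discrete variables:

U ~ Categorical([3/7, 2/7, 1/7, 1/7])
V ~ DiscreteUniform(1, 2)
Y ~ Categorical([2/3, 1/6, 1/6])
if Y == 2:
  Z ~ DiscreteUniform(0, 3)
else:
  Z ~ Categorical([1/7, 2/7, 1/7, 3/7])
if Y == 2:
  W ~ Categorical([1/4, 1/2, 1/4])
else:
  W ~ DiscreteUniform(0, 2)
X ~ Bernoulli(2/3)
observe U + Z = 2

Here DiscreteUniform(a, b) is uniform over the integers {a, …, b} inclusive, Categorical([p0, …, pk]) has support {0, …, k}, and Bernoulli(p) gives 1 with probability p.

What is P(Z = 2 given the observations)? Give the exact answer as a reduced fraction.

Enumerate traces; 108 have nonzero weight after conditioning:
  (U=0, V=1, Y=0, Z=2, W=0, X=0) weight 1/441
  (U=0, V=1, Y=0, Z=2, W=0, X=1) weight 2/441
  (U=0, V=1, Y=0, Z=2, W=1, X=0) weight 1/441
  (U=0, V=1, Y=0, Z=2, W=1, X=1) weight 2/441
  (U=0, V=1, Y=0, Z=2, W=2, X=0) weight 1/441
  (U=0, V=1, Y=0, Z=2, W=2, X=1) weight 2/441
  (U=0, V=1, Y=1, Z=2, W=0, X=0) weight 1/1764
  (U=0, V=1, Y=1, Z=2, W=0, X=1) weight 1/882
  (U=1, V=1, Y=0, Z=1, W=0, X=0) weight 4/1323
  (U=2, V=1, Y=0, Z=0, W=0, X=0) weight 1/1323
  … 98 more
Group by Z:
  weight(Z=0) = 9/392
  weight(Z=1) = 47/588
  weight(Z=2) = 27/392
Total weight = 9/392 + 47/588 + 27/392 = 101/588
P(Z=0 | obs) = 9/392 / 101/588 = 27/202
P(Z=1 | obs) = 47/588 / 101/588 = 47/101
P(Z=2 | obs) = 27/392 / 101/588 = 81/202

P(Z = 2 | obs) = 81/202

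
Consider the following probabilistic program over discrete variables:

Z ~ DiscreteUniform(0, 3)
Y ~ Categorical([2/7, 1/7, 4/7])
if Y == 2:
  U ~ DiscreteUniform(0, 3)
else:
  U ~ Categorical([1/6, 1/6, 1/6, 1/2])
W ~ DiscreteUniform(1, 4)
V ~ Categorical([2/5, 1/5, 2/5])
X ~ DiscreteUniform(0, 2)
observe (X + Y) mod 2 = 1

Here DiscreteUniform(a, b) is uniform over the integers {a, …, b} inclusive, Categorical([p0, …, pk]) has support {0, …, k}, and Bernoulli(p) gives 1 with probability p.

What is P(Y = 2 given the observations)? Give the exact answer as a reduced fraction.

P(Y = 2 | obs) = 1/2

Enumerate traces; 768 have nonzero weight after conditioning:
  (Z=0, Y=0, U=0, W=1, V=0, X=1) weight 1/2520
  (Z=0, Y=0, U=0, W=1, V=1, X=1) weight 1/5040
  (Z=0, Y=0, U=0, W=1, V=2, X=1) weight 1/2520
  (Z=0, Y=0, U=0, W=2, V=0, X=1) weight 1/2520
  (Z=0, Y=0, U=0, W=2, V=1, X=1) weight 1/5040
  (Z=0, Y=0, U=0, W=2, V=2, X=1) weight 1/2520
  (Z=0, Y=0, U=0, W=3, V=0, X=1) weight 1/2520
  (Z=0, Y=0, U=0, W=3, V=1, X=1) weight 1/5040
  (Z=0, Y=1, U=0, W=1, V=0, X=0) weight 1/5040
  (Z=0, Y=2, U=0, W=1, V=0, X=1) weight 1/840
  … 758 more
Group by Y:
  weight(Y=0) = 2/21
  weight(Y=1) = 2/21
  weight(Y=2) = 4/21
Total weight = 2/21 + 2/21 + 4/21 = 8/21
P(Y=0 | obs) = 2/21 / 8/21 = 1/4
P(Y=1 | obs) = 2/21 / 8/21 = 1/4
P(Y=2 | obs) = 4/21 / 8/21 = 1/2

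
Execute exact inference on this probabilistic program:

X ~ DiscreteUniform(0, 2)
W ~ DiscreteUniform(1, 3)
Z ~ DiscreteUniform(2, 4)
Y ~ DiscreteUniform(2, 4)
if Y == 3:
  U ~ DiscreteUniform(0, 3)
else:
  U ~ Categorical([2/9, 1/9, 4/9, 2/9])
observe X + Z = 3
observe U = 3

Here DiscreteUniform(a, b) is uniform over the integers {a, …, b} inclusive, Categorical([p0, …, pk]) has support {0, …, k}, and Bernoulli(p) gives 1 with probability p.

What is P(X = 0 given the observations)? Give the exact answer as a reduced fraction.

Enumerate traces; 18 have nonzero weight after conditioning:
  (X=0, W=1, Z=3, Y=2, U=3) weight 2/729
  (X=0, W=1, Z=3, Y=3, U=3) weight 1/324
  (X=0, W=1, Z=3, Y=4, U=3) weight 2/729
  (X=0, W=2, Z=3, Y=2, U=3) weight 2/729
  (X=0, W=2, Z=3, Y=3, U=3) weight 1/324
  (X=0, W=2, Z=3, Y=4, U=3) weight 2/729
  (X=0, W=3, Z=3, Y=2, U=3) weight 2/729
  (X=0, W=3, Z=3, Y=3, U=3) weight 1/324
  (X=1, W=1, Z=2, Y=2, U=3) weight 2/729
  … 9 more
Group by X:
  weight(X=0) = 25/972
  weight(X=1) = 25/972
Total weight = 25/972 + 25/972 = 25/486
P(X=0 | obs) = 25/972 / 25/486 = 1/2
P(X=1 | obs) = 25/972 / 25/486 = 1/2

P(X = 0 | obs) = 1/2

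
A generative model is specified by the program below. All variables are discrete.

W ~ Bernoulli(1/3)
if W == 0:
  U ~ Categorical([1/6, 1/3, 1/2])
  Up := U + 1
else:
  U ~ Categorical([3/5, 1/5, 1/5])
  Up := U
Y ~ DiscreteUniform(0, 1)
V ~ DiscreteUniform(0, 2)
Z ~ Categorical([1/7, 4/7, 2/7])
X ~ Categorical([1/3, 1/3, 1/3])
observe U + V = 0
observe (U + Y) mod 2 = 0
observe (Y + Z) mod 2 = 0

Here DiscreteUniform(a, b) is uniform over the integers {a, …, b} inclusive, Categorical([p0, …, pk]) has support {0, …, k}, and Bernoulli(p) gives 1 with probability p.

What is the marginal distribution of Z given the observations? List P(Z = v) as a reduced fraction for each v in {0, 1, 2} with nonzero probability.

P(Z=0) = 1/3, P(Z=2) = 2/3

Enumerate traces; 12 have nonzero weight after conditioning:
  (W=0, U=0, Y=0, V=0, Z=0, X=0) weight 1/1134
  (W=0, U=0, Y=0, V=0, Z=0, X=1) weight 1/1134
  (W=0, U=0, Y=0, V=0, Z=0, X=2) weight 1/1134
  (W=0, U=0, Y=0, V=0, Z=2, X=0) weight 1/567
  (W=0, U=0, Y=0, V=0, Z=2, X=1) weight 1/567
  (W=0, U=0, Y=0, V=0, Z=2, X=2) weight 1/567
  (W=1, U=0, Y=0, V=0, Z=0, X=0) weight 1/630
  (W=1, U=0, Y=0, V=0, Z=0, X=1) weight 1/630
  … 4 more
Group by Z:
  weight(Z=0) = 1/135
  weight(Z=2) = 2/135
Total weight = 1/135 + 2/135 = 1/45
P(Z=0 | obs) = 1/135 / 1/45 = 1/3
P(Z=2 | obs) = 2/135 / 1/45 = 2/3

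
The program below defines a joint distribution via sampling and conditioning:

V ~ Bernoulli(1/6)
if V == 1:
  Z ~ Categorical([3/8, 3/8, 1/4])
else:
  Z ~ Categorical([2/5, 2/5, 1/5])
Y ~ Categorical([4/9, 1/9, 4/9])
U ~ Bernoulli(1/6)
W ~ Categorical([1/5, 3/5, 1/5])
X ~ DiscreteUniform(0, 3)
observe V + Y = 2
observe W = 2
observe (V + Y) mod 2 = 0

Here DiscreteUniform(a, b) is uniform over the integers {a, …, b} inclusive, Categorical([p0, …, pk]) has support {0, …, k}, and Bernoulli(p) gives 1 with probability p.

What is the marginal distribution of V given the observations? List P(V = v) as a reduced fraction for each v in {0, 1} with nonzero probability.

P(V=0) = 20/21, P(V=1) = 1/21

Enumerate traces; 48 have nonzero weight after conditioning:
  (V=0, Z=0, Y=2, U=0, W=2, X=0) weight 1/162
  (V=0, Z=0, Y=2, U=0, W=2, X=1) weight 1/162
  (V=0, Z=0, Y=2, U=0, W=2, X=2) weight 1/162
  (V=0, Z=0, Y=2, U=0, W=2, X=3) weight 1/162
  (V=0, Z=0, Y=2, U=1, W=2, X=0) weight 1/810
  (V=0, Z=0, Y=2, U=1, W=2, X=1) weight 1/810
  (V=0, Z=0, Y=2, U=1, W=2, X=2) weight 1/810
  (V=0, Z=0, Y=2, U=1, W=2, X=3) weight 1/810
  (V=1, Z=0, Y=1, U=0, W=2, X=0) weight 1/3456
  … 39 more
Group by V:
  weight(V=0) = 2/27
  weight(V=1) = 1/270
Total weight = 2/27 + 1/270 = 7/90
P(V=0 | obs) = 2/27 / 7/90 = 20/21
P(V=1 | obs) = 1/270 / 7/90 = 1/21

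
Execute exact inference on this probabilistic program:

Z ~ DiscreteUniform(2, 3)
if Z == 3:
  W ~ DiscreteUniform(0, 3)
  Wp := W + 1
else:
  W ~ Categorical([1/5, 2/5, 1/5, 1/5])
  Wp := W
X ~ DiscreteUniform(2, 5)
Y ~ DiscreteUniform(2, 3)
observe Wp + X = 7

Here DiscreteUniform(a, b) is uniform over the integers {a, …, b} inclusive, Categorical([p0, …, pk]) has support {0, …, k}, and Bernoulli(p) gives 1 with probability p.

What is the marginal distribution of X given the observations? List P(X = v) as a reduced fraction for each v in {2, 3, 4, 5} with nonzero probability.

P(X=3) = 5/23, P(X=4) = 9/23, P(X=5) = 9/23

Enumerate traces; 10 have nonzero weight after conditioning:
  (Z=2, W=2, X=5, Y=2) weight 1/80
  (Z=2, W=2, X=5, Y=3) weight 1/80
  (Z=2, W=3, X=4, Y=2) weight 1/80
  (Z=2, W=3, X=4, Y=3) weight 1/80
  (Z=3, W=1, X=5, Y=2) weight 1/64
  (Z=3, W=1, X=5, Y=3) weight 1/64
  (Z=3, W=2, X=4, Y=2) weight 1/64
  (Z=3, W=2, X=4, Y=3) weight 1/64
  (Z=3, W=3, X=3, Y=2) weight 1/64
  … 1 more
Group by X:
  weight(X=3) = 1/32
  weight(X=4) = 9/160
  weight(X=5) = 9/160
Total weight = 1/32 + 9/160 + 9/160 = 23/160
P(X=3 | obs) = 1/32 / 23/160 = 5/23
P(X=4 | obs) = 9/160 / 23/160 = 9/23
P(X=5 | obs) = 9/160 / 23/160 = 9/23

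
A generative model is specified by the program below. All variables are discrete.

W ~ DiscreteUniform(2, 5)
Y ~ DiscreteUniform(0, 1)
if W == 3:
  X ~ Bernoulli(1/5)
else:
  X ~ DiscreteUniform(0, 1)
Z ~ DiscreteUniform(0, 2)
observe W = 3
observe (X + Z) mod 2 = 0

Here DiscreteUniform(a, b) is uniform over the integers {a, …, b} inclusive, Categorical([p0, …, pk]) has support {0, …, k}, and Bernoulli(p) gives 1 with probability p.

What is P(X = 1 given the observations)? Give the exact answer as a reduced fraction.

Enumerate traces; 6 have nonzero weight after conditioning:
  (W=3, Y=0, X=0, Z=0) weight 1/30
  (W=3, Y=0, X=0, Z=2) weight 1/30
  (W=3, Y=0, X=1, Z=1) weight 1/120
  (W=3, Y=1, X=0, Z=0) weight 1/30
  (W=3, Y=1, X=0, Z=2) weight 1/30
  (W=3, Y=1, X=1, Z=1) weight 1/120
Group by X:
  weight(X=0) = 2/15
  weight(X=1) = 1/60
Total weight = 2/15 + 1/60 = 3/20
P(X=0 | obs) = 2/15 / 3/20 = 8/9
P(X=1 | obs) = 1/60 / 3/20 = 1/9

P(X = 1 | obs) = 1/9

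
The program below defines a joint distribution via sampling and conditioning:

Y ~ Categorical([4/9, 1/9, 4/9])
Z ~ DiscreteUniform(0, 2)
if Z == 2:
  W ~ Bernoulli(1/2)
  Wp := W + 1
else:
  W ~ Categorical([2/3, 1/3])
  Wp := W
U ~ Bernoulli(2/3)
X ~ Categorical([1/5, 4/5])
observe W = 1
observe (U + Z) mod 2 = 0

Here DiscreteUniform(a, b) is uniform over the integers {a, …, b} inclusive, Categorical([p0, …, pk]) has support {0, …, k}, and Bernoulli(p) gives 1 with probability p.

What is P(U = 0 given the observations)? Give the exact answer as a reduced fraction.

P(U = 0 | obs) = 5/9

Enumerate traces; 18 have nonzero weight after conditioning:
  (Y=0, Z=0, W=1, U=0, X=0) weight 4/1215
  (Y=0, Z=0, W=1, U=0, X=1) weight 16/1215
  (Y=0, Z=1, W=1, U=1, X=0) weight 8/1215
  (Y=0, Z=1, W=1, U=1, X=1) weight 32/1215
  (Y=0, Z=2, W=1, U=0, X=0) weight 2/405
  (Y=0, Z=2, W=1, U=0, X=1) weight 8/405
  (Y=1, Z=0, W=1, U=0, X=0) weight 1/1215
  (Y=1, Z=0, W=1, U=0, X=1) weight 4/1215
  … 10 more
Group by U:
  weight(U=0) = 5/54
  weight(U=1) = 2/27
Total weight = 5/54 + 2/27 = 1/6
P(U=0 | obs) = 5/54 / 1/6 = 5/9
P(U=1 | obs) = 2/27 / 1/6 = 4/9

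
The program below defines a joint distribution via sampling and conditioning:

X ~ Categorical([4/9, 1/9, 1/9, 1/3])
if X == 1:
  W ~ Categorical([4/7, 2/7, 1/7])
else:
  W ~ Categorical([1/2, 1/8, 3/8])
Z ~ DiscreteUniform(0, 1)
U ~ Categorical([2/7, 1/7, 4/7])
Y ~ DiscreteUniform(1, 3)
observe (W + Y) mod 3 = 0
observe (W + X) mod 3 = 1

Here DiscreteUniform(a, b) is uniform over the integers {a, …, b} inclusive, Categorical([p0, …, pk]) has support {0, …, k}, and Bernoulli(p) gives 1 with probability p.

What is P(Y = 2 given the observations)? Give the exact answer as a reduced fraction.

Enumerate traces; 24 have nonzero weight after conditioning:
  (X=0, W=1, Z=0, U=0, Y=2) weight 1/378
  (X=0, W=1, Z=0, U=1, Y=2) weight 1/756
  (X=0, W=1, Z=0, U=2, Y=2) weight 1/189
  (X=0, W=1, Z=1, U=0, Y=2) weight 1/378
  (X=0, W=1, Z=1, U=1, Y=2) weight 1/756
  (X=0, W=1, Z=1, U=2, Y=2) weight 1/189
  (X=1, W=0, Z=0, U=0, Y=3) weight 4/1323
  (X=1, W=0, Z=0, U=1, Y=3) weight 2/1323
  (X=2, W=2, Z=0, U=0, Y=1) weight 1/504
  … 15 more
Group by Y:
  weight(Y=1) = 1/72
  weight(Y=2) = 7/216
  weight(Y=3) = 4/189
Total weight = 1/72 + 7/216 + 4/189 = 17/252
P(Y=1 | obs) = 1/72 / 17/252 = 7/34
P(Y=2 | obs) = 7/216 / 17/252 = 49/102
P(Y=3 | obs) = 4/189 / 17/252 = 16/51

P(Y = 2 | obs) = 49/102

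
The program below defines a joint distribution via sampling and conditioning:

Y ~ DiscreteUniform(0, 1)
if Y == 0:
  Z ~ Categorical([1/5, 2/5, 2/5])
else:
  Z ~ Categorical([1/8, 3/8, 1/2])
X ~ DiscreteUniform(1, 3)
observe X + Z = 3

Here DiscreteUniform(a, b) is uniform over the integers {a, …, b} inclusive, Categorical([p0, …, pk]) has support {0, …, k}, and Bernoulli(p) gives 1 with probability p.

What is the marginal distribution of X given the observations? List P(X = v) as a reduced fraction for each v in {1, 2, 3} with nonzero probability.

Enumerate traces; 6 have nonzero weight after conditioning:
  (Y=0, Z=0, X=3) weight 1/30
  (Y=0, Z=1, X=2) weight 1/15
  (Y=0, Z=2, X=1) weight 1/15
  (Y=1, Z=0, X=3) weight 1/48
  (Y=1, Z=1, X=2) weight 1/16
  (Y=1, Z=2, X=1) weight 1/12
Group by X:
  weight(X=1) = 3/20
  weight(X=2) = 31/240
  weight(X=3) = 13/240
Total weight = 3/20 + 31/240 + 13/240 = 1/3
P(X=1 | obs) = 3/20 / 1/3 = 9/20
P(X=2 | obs) = 31/240 / 1/3 = 31/80
P(X=3 | obs) = 13/240 / 1/3 = 13/80

P(X=1) = 9/20, P(X=2) = 31/80, P(X=3) = 13/80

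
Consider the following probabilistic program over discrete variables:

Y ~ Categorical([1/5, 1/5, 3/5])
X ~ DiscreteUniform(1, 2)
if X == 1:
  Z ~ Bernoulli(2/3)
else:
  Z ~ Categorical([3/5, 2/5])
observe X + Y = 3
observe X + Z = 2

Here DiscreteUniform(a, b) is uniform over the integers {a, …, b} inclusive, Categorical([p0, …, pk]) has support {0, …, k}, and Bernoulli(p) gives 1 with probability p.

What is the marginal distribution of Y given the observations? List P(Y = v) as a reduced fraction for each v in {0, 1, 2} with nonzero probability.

Enumerate traces; 2 have nonzero weight after conditioning:
  (Y=1, X=2, Z=0) weight 3/50
  (Y=2, X=1, Z=1) weight 1/5
Group by Y:
  weight(Y=1) = 3/50
  weight(Y=2) = 1/5
Total weight = 3/50 + 1/5 = 13/50
P(Y=1 | obs) = 3/50 / 13/50 = 3/13
P(Y=2 | obs) = 1/5 / 13/50 = 10/13

P(Y=1) = 3/13, P(Y=2) = 10/13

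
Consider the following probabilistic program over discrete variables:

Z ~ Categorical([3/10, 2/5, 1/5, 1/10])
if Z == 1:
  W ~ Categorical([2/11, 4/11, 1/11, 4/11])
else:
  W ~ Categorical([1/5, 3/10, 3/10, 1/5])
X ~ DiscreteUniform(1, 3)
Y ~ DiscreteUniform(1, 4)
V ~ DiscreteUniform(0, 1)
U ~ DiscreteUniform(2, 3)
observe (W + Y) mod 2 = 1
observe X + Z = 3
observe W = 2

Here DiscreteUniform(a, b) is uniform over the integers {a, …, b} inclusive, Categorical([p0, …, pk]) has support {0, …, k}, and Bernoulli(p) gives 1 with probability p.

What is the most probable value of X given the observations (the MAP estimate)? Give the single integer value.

argmax_v P(X = v | obs) = 3

Enumerate traces; 24 have nonzero weight after conditioning:
  (Z=0, W=2, X=3, Y=1, V=0, U=2) weight 3/1600
  (Z=0, W=2, X=3, Y=1, V=0, U=3) weight 3/1600
  (Z=0, W=2, X=3, Y=1, V=1, U=2) weight 3/1600
  (Z=0, W=2, X=3, Y=1, V=1, U=3) weight 3/1600
  (Z=0, W=2, X=3, Y=3, V=0, U=2) weight 3/1600
  (Z=0, W=2, X=3, Y=3, V=0, U=3) weight 3/1600
  (Z=0, W=2, X=3, Y=3, V=1, U=2) weight 3/1600
  (Z=0, W=2, X=3, Y=3, V=1, U=3) weight 3/1600
  (Z=1, W=2, X=2, Y=1, V=0, U=2) weight 1/1320
  (Z=2, W=2, X=1, Y=1, V=0, U=2) weight 1/800
  … 14 more
Group by X:
  weight(X=1) = 1/100
  weight(X=2) = 1/165
  weight(X=3) = 3/200
Total weight = 1/100 + 1/165 + 3/200 = 41/1320
P(X=1 | obs) = 1/100 / 41/1320 = 66/205
P(X=2 | obs) = 1/165 / 41/1320 = 8/41
P(X=3 | obs) = 3/200 / 41/1320 = 99/205
argmax = 3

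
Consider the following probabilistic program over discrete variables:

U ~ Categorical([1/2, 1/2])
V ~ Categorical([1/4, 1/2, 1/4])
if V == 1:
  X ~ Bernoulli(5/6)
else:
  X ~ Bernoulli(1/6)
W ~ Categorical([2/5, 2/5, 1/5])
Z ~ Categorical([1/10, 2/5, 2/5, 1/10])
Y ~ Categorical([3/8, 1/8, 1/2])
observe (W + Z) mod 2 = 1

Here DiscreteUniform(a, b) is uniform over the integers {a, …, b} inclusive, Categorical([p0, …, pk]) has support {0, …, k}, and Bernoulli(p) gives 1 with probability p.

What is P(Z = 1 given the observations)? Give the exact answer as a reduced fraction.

P(Z = 1 | obs) = 12/25

Enumerate traces; 216 have nonzero weight after conditioning:
  (U=0, V=0, X=0, W=0, Z=1, Y=0) weight 1/160
  (U=0, V=0, X=0, W=0, Z=1, Y=1) weight 1/480
  (U=0, V=0, X=0, W=0, Z=1, Y=2) weight 1/120
  (U=0, V=0, X=0, W=0, Z=3, Y=0) weight 1/640
  (U=0, V=0, X=0, W=0, Z=3, Y=1) weight 1/1920
  (U=0, V=0, X=0, W=0, Z=3, Y=2) weight 1/480
  (U=0, V=0, X=0, W=1, Z=0, Y=0) weight 1/640
  (U=0, V=0, X=0, W=1, Z=0, Y=1) weight 1/1920
  (U=0, V=0, X=0, W=1, Z=2, Y=0) weight 1/160
  … 207 more
Group by Z:
  weight(Z=0) = 1/25
  weight(Z=1) = 6/25
  weight(Z=2) = 4/25
  weight(Z=3) = 3/50
Total weight = 1/25 + 6/25 + 4/25 + 3/50 = 1/2
P(Z=0 | obs) = 1/25 / 1/2 = 2/25
P(Z=1 | obs) = 6/25 / 1/2 = 12/25
P(Z=2 | obs) = 4/25 / 1/2 = 8/25
P(Z=3 | obs) = 3/50 / 1/2 = 3/25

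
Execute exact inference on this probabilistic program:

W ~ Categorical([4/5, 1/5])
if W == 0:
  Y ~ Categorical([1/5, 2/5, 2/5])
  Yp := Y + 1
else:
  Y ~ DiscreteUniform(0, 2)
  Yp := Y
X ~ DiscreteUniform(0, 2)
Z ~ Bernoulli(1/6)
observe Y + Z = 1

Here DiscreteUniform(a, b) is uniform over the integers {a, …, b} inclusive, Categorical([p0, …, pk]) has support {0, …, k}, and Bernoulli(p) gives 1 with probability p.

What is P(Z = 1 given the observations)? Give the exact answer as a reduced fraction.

P(Z = 1 | obs) = 17/162

Enumerate traces; 12 have nonzero weight after conditioning:
  (W=0, Y=0, X=0, Z=1) weight 2/225
  (W=0, Y=0, X=1, Z=1) weight 2/225
  (W=0, Y=0, X=2, Z=1) weight 2/225
  (W=0, Y=1, X=0, Z=0) weight 4/45
  (W=0, Y=1, X=1, Z=0) weight 4/45
  (W=0, Y=1, X=2, Z=0) weight 4/45
  (W=1, Y=0, X=0, Z=1) weight 1/270
  (W=1, Y=0, X=1, Z=1) weight 1/270
  … 4 more
Group by Z:
  weight(Z=0) = 29/90
  weight(Z=1) = 17/450
Total weight = 29/90 + 17/450 = 9/25
P(Z=0 | obs) = 29/90 / 9/25 = 145/162
P(Z=1 | obs) = 17/450 / 9/25 = 17/162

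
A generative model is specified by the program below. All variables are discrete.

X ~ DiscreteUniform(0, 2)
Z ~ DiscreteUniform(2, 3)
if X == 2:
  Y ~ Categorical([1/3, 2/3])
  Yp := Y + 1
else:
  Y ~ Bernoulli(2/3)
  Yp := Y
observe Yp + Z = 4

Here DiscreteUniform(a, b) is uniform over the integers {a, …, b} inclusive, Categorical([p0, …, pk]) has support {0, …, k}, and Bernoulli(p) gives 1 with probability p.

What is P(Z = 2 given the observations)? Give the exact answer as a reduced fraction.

Enumerate traces; 4 have nonzero weight after conditioning:
  (X=0, Z=3, Y=1) weight 1/9
  (X=1, Z=3, Y=1) weight 1/9
  (X=2, Z=2, Y=1) weight 1/9
  (X=2, Z=3, Y=0) weight 1/18
Group by Z:
  weight(Z=2) = 1/9
  weight(Z=3) = 5/18
Total weight = 1/9 + 5/18 = 7/18
P(Z=2 | obs) = 1/9 / 7/18 = 2/7
P(Z=3 | obs) = 5/18 / 7/18 = 5/7

P(Z = 2 | obs) = 2/7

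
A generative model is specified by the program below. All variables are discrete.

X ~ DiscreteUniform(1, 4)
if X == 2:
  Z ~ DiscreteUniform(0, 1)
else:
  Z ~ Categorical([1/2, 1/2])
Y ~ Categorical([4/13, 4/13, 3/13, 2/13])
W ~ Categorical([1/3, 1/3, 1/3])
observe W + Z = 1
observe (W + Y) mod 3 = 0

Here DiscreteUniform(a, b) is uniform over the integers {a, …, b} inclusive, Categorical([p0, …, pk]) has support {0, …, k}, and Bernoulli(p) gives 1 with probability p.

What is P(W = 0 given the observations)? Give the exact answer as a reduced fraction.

Enumerate traces; 12 have nonzero weight after conditioning:
  (X=1, Z=0, Y=2, W=1) weight 1/104
  (X=1, Z=1, Y=0, W=0) weight 1/78
  (X=1, Z=1, Y=3, W=0) weight 1/156
  (X=2, Z=0, Y=2, W=1) weight 1/104
  (X=2, Z=1, Y=0, W=0) weight 1/78
  (X=2, Z=1, Y=3, W=0) weight 1/156
  (X=3, Z=0, Y=2, W=1) weight 1/104
  (X=3, Z=1, Y=0, W=0) weight 1/78
  … 4 more
Group by W:
  weight(W=0) = 1/13
  weight(W=1) = 1/26
Total weight = 1/13 + 1/26 = 3/26
P(W=0 | obs) = 1/13 / 3/26 = 2/3
P(W=1 | obs) = 1/26 / 3/26 = 1/3

P(W = 0 | obs) = 2/3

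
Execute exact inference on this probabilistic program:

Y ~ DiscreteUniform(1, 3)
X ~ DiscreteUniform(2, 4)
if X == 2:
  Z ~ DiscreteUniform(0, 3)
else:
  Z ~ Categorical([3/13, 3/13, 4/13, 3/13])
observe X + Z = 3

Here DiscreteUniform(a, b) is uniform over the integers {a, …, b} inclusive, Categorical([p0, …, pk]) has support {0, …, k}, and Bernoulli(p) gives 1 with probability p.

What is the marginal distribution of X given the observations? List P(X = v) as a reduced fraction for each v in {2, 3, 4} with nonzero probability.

P(X=2) = 13/25, P(X=3) = 12/25

Enumerate traces; 6 have nonzero weight after conditioning:
  (Y=1, X=2, Z=1) weight 1/36
  (Y=1, X=3, Z=0) weight 1/39
  (Y=2, X=2, Z=1) weight 1/36
  (Y=2, X=3, Z=0) weight 1/39
  (Y=3, X=2, Z=1) weight 1/36
  (Y=3, X=3, Z=0) weight 1/39
Group by X:
  weight(X=2) = 1/12
  weight(X=3) = 1/13
Total weight = 1/12 + 1/13 = 25/156
P(X=2 | obs) = 1/12 / 25/156 = 13/25
P(X=3 | obs) = 1/13 / 25/156 = 12/25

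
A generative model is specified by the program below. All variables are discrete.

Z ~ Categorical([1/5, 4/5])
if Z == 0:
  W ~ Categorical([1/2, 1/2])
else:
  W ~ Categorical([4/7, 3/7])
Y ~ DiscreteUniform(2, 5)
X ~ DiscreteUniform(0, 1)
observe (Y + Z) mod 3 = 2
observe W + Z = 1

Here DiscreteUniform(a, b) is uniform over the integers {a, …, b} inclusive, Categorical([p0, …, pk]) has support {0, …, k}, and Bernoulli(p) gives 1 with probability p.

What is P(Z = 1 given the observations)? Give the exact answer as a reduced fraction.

P(Z = 1 | obs) = 16/23

Enumerate traces; 6 have nonzero weight after conditioning:
  (Z=0, W=1, Y=2, X=0) weight 1/80
  (Z=0, W=1, Y=2, X=1) weight 1/80
  (Z=0, W=1, Y=5, X=0) weight 1/80
  (Z=0, W=1, Y=5, X=1) weight 1/80
  (Z=1, W=0, Y=4, X=0) weight 2/35
  (Z=1, W=0, Y=4, X=1) weight 2/35
Group by Z:
  weight(Z=0) = 1/20
  weight(Z=1) = 4/35
Total weight = 1/20 + 4/35 = 23/140
P(Z=0 | obs) = 1/20 / 23/140 = 7/23
P(Z=1 | obs) = 4/35 / 23/140 = 16/23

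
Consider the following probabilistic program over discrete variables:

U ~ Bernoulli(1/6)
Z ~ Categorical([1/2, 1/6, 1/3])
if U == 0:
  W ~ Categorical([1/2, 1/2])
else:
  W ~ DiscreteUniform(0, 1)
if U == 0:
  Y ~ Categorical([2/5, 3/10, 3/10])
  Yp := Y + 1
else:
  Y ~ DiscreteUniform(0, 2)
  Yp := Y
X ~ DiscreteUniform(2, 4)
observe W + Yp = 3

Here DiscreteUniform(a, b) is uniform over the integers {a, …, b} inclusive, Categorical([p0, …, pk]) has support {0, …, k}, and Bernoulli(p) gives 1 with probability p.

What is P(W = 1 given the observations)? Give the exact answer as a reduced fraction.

Enumerate traces; 27 have nonzero weight after conditioning:
  (U=0, Z=0, W=0, Y=2, X=2) weight 1/48
  (U=0, Z=0, W=0, Y=2, X=3) weight 1/48
  (U=0, Z=0, W=0, Y=2, X=4) weight 1/48
  (U=0, Z=0, W=1, Y=1, X=2) weight 1/48
  (U=0, Z=0, W=1, Y=1, X=3) weight 1/48
  (U=0, Z=0, W=1, Y=1, X=4) weight 1/48
  (U=0, Z=1, W=0, Y=2, X=2) weight 1/144
  (U=0, Z=1, W=0, Y=2, X=3) weight 1/144
  … 19 more
Group by W:
  weight(W=0) = 1/8
  weight(W=1) = 11/72
Total weight = 1/8 + 11/72 = 5/18
P(W=0 | obs) = 1/8 / 5/18 = 9/20
P(W=1 | obs) = 11/72 / 5/18 = 11/20

P(W = 1 | obs) = 11/20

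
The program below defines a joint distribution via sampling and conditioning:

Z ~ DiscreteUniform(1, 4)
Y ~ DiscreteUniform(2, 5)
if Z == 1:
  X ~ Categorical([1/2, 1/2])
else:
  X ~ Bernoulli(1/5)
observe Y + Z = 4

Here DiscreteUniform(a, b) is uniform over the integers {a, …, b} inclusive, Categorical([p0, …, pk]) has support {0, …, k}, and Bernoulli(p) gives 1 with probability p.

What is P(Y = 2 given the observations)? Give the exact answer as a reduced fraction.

Enumerate traces; 4 have nonzero weight after conditioning:
  (Z=1, Y=3, X=0) weight 1/32
  (Z=1, Y=3, X=1) weight 1/32
  (Z=2, Y=2, X=0) weight 1/20
  (Z=2, Y=2, X=1) weight 1/80
Group by Y:
  weight(Y=2) = 1/16
  weight(Y=3) = 1/16
Total weight = 1/16 + 1/16 = 1/8
P(Y=2 | obs) = 1/16 / 1/8 = 1/2
P(Y=3 | obs) = 1/16 / 1/8 = 1/2

P(Y = 2 | obs) = 1/2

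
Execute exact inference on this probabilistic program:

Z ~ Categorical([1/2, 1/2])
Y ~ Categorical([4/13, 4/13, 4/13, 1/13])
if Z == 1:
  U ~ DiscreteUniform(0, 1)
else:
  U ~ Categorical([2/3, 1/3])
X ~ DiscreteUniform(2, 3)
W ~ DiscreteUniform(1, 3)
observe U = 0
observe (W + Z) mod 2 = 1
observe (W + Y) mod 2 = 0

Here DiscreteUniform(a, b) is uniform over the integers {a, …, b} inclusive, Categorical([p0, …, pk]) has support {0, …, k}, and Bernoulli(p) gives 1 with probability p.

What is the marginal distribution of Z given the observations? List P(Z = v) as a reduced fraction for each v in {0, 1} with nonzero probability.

P(Z=0) = 5/8, P(Z=1) = 3/8

Enumerate traces; 12 have nonzero weight after conditioning:
  (Z=0, Y=1, U=0, X=2, W=1) weight 2/117
  (Z=0, Y=1, U=0, X=2, W=3) weight 2/117
  (Z=0, Y=1, U=0, X=3, W=1) weight 2/117
  (Z=0, Y=1, U=0, X=3, W=3) weight 2/117
  (Z=0, Y=3, U=0, X=2, W=1) weight 1/234
  (Z=0, Y=3, U=0, X=2, W=3) weight 1/234
  (Z=0, Y=3, U=0, X=3, W=1) weight 1/234
  (Z=0, Y=3, U=0, X=3, W=3) weight 1/234
  (Z=1, Y=0, U=0, X=2, W=2) weight 1/78
  … 3 more
Group by Z:
  weight(Z=0) = 10/117
  weight(Z=1) = 2/39
Total weight = 10/117 + 2/39 = 16/117
P(Z=0 | obs) = 10/117 / 16/117 = 5/8
P(Z=1 | obs) = 2/39 / 16/117 = 3/8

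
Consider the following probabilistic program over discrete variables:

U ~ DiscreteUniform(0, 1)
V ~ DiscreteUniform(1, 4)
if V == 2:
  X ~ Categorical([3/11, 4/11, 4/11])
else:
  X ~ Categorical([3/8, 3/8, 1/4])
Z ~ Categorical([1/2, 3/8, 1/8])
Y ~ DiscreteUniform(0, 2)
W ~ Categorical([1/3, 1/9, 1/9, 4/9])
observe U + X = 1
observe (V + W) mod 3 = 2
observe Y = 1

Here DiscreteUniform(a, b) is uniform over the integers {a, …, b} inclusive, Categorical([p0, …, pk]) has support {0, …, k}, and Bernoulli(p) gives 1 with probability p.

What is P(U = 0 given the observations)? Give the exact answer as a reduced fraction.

P(U = 0 | obs) = 323/590

Enumerate traces; 30 have nonzero weight after conditioning:
  (U=0, V=1, X=1, Z=0, Y=1, W=1) weight 1/1152
  (U=0, V=1, X=1, Z=1, Y=1, W=1) weight 1/1536
  (U=0, V=1, X=1, Z=2, Y=1, W=1) weight 1/4608
  (U=0, V=2, X=1, Z=0, Y=1, W=0) weight 1/396
  (U=0, V=2, X=1, Z=0, Y=1, W=3) weight 1/297
  (U=0, V=2, X=1, Z=1, Y=1, W=0) weight 1/528
  (U=0, V=2, X=1, Z=1, Y=1, W=3) weight 1/396
  (U=0, V=2, X=1, Z=2, Y=1, W=0) weight 1/1584
  (U=1, V=1, X=0, Z=0, Y=1, W=1) weight 1/1152
  … 21 more
Group by U:
  weight(U=0) = 323/19008
  weight(U=1) = 89/6336
Total weight = 323/19008 + 89/6336 = 295/9504
P(U=0 | obs) = 323/19008 / 295/9504 = 323/590
P(U=1 | obs) = 89/6336 / 295/9504 = 267/590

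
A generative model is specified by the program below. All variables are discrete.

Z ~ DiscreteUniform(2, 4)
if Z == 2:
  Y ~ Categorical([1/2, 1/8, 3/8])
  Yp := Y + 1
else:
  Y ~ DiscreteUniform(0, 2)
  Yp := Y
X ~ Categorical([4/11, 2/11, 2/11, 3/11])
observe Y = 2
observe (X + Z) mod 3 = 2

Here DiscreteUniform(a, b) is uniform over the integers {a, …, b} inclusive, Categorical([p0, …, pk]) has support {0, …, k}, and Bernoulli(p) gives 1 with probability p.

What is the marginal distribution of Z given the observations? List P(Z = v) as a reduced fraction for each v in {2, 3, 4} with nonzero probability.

Enumerate traces; 4 have nonzero weight after conditioning:
  (Z=2, Y=2, X=0) weight 1/22
  (Z=2, Y=2, X=3) weight 3/88
  (Z=3, Y=2, X=2) weight 2/99
  (Z=4, Y=2, X=1) weight 2/99
Group by Z:
  weight(Z=2) = 7/88
  weight(Z=3) = 2/99
  weight(Z=4) = 2/99
Total weight = 7/88 + 2/99 + 2/99 = 95/792
P(Z=2 | obs) = 7/88 / 95/792 = 63/95
P(Z=3 | obs) = 2/99 / 95/792 = 16/95
P(Z=4 | obs) = 2/99 / 95/792 = 16/95

P(Z=2) = 63/95, P(Z=3) = 16/95, P(Z=4) = 16/95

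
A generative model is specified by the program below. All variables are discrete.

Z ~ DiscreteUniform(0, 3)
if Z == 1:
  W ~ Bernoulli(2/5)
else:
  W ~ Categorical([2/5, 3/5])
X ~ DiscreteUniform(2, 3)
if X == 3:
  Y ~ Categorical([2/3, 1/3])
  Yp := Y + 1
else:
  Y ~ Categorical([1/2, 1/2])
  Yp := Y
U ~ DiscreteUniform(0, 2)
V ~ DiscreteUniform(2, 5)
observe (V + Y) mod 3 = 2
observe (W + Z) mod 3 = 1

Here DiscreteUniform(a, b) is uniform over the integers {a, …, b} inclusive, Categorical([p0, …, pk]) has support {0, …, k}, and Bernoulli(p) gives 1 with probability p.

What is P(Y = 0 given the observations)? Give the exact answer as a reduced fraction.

Enumerate traces; 54 have nonzero weight after conditioning:
  (Z=0, W=1, X=2, Y=0, U=0, V=2) weight 1/320
  (Z=0, W=1, X=2, Y=0, U=0, V=5) weight 1/320
  (Z=0, W=1, X=2, Y=0, U=1, V=2) weight 1/320
  (Z=0, W=1, X=2, Y=0, U=1, V=5) weight 1/320
  (Z=0, W=1, X=2, Y=0, U=2, V=2) weight 1/320
  (Z=0, W=1, X=2, Y=0, U=2, V=5) weight 1/320
  (Z=0, W=1, X=2, Y=1, U=0, V=4) weight 1/320
  (Z=0, W=1, X=2, Y=1, U=1, V=4) weight 1/320
  … 46 more
Group by Y:
  weight(Y=0) = 21/160
  weight(Y=1) = 3/64
Total weight = 21/160 + 3/64 = 57/320
P(Y=0 | obs) = 21/160 / 57/320 = 14/19
P(Y=1 | obs) = 3/64 / 57/320 = 5/19

P(Y = 0 | obs) = 14/19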